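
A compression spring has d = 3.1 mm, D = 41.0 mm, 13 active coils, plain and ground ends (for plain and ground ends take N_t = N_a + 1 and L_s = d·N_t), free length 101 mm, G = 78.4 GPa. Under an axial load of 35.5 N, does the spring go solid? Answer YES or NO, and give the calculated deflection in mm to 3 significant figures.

k = Gd⁴/(8D³N_a) = (78.4×10³)(3.1⁴)/(8·41.0³·13) = 1.0101 N/mm
N_t = 14; L_s = 3.1·14 = 43.4 mm; δ_solid = L₀ − L_s = 101 − 43.4 = 57.6 mm
δ = F/k = 35.5/1.0101 = 35.144 mm
δ < δ_solid → spring does not go solid

NO, δ = 35.1 mm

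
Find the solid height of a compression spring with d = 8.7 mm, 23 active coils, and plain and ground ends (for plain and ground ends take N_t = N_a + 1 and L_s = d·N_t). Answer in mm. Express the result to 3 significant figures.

plain and ground ends: N_t = N_a + 1 = 23 + 1 = 24
L_s = d·N_t = 8.7 × 24 = 208.8 mm

209 mm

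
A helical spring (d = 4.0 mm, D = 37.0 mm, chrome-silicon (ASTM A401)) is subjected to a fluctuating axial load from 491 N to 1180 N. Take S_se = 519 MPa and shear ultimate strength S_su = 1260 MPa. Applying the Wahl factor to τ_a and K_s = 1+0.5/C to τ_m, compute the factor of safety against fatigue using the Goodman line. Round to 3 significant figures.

0.463

C = D/d = 37.0/4.0 = 9.2500; K_W = (4C−1)/(4C−4)+0.615/C = 1.1574; K_s = 1+0.5/C = 1.0541
F_a = (F_max−F_min)/2 = 344.5 N; F_m = (F_max+F_min)/2 = 835.5 N
τ_a = K_W·8F_aD/(πd³) = 1.1574 × 507.17 = 586.99 MPa
τ_m = K_s·8F_mD/(πd³) = 1.0541 × 1230 = 1296.5 MPa
Goodman: 1/n_f = τ_a/S_se + τ_m/S_su = 586.99/519 + 1296.5/1260 = 1.13101 + 1.02897 = 2.16
n_f = 1/2.16 = 0.463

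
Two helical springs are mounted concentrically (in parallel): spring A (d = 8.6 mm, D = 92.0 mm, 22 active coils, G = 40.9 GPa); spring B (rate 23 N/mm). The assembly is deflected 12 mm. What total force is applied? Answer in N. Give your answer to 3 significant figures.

k_A = Gd⁴/(8D³N_a) = (40.9×10³)(8.6⁴)/(8·92.0³·22) = 1.6325 N/mm
Parallel: k_eq = 1.6325 + 23 = 24.632 N/mm
F = k_eq·δ = 24.632·12 = 295.59 N

296 N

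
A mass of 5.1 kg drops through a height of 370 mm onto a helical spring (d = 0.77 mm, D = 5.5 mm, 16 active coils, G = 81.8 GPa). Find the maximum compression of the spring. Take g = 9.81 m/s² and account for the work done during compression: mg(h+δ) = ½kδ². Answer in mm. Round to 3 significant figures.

k = Gd⁴/(8D³N_a) = (81.8×10³)(0.77⁴)/(8·5.5³·16) = 1.3503 N/mm
W = mg = 5.1 × 9.81 = 50.031 N
½kδ² − Wδ − Wh = 0 → δ = (W + √(W² + 2kWh))/k
δ = (50.031 + √(2503.1 + 49990.7))/1.3503 = (50.031 + 229.12)/1.3503 = 206.73 mm

207 mm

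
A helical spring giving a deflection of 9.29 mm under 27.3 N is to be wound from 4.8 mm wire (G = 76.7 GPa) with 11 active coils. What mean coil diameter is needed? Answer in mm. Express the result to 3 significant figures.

Required rate k = F/δ = 27.3/9.29 = 2.9386 N/mm
D = (Gd⁴/(8N_a·k))^(1/3) = (76.7×10³·4.8⁴/(8·11·2.9386))^(1/3)
  = (157446)^(1/3) = 53.9979 mm

54.0 mm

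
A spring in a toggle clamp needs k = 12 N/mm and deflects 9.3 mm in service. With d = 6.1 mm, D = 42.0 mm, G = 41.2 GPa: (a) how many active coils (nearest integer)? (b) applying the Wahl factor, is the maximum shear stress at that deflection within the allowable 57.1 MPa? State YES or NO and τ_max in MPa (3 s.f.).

N_a = Gd⁴/(8D³k) = (41.2×10³)(6.1⁴)/(8·42.0³·12) = 8.02 → N_a = 8
Actual rate k = Gd⁴/(8D³·8) = 12.031 N/mm
Working load F = kδ = 12.031·9.3 = 111.88 N
C = 42.0/6.1 = 6.8852; K_W = (4C−1)/(4C−4)+0.615/C = 1.2168
τ_max = K_W·8FD/(πd³) = 1.2168·52.72 = 64.147 MPa
τ_max > 57.1 MPa → exceeds allowable

(a) 8 coils; (b) NO, τ_max = 64.1 MPa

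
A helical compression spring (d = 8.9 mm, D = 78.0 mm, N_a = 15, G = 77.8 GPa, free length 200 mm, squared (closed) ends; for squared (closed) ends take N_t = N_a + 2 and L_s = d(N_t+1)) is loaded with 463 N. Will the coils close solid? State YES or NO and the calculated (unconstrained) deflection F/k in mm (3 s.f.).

YES, δ = 54.0 mm

k = Gd⁴/(8D³N_a) = (77.8×10³)(8.9⁴)/(8·78.0³·15) = 8.5719 N/mm
N_t = 17; L_s = 8.9·18 = 160.2 mm; δ_solid = L₀ − L_s = 200 − 160.2 = 39.8 mm
δ = F/k = 463/8.5719 = 54.014 mm
δ ≥ δ_solid → spring goes solid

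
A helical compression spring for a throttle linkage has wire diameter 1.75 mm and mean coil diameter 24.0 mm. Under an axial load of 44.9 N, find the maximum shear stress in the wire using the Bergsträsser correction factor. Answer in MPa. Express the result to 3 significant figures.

561 MPa

Spring index C = D/d = 24.0/1.75 = 13.7143
K_B = (4C+2)/(4C−3) = 56.857/51.857 = 1.0964
τ₀ = 8FD/(πd³) = 8·44.9·24.0/(π·1.75³) = 8620.8/16.837 = 512.02 MPa
τ_max = K·τ₀ = 1.0964 × 512.02 = 561.38 MPa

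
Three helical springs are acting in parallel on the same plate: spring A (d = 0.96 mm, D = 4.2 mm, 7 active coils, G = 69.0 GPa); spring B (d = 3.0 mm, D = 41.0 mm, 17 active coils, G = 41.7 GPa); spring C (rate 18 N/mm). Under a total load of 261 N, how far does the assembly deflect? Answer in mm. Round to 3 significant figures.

8.03 mm

k_A = Gd⁴/(8D³N_a) = (69.0×10³)(0.96⁴)/(8·4.2³·7) = 14.125 N/mm
k_B = Gd⁴/(8D³N_a) = (41.7×10³)(3.0⁴)/(8·41.0³·17) = 0.36036 N/mm
Parallel: k_eq = 14.125 + 0.36036 + 18 = 32.486 N/mm
δ = F/k_eq = 261/32.486 = 8.0343 mm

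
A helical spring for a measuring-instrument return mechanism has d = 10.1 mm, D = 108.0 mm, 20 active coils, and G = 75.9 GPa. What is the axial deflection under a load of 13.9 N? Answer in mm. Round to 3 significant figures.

3.55 mm

k = Gd⁴/(8D³N_a) = (75.9×10³)(10.1⁴)/(8·108.0³·20) = 3.9186 N/mm
δ = F/k = 13.9 / 3.9186 = 3.5471 mm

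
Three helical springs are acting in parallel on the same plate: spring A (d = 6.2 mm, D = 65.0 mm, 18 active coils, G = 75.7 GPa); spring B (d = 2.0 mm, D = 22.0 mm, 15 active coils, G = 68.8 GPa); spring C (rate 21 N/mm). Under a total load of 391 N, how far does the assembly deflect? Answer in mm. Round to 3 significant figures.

15.8 mm

k_A = Gd⁴/(8D³N_a) = (75.7×10³)(6.2⁴)/(8·65.0³·18) = 2.8285 N/mm
k_B = Gd⁴/(8D³N_a) = (68.8×10³)(2.0⁴)/(8·22.0³·15) = 0.86151 N/mm
Parallel: k_eq = 2.8285 + 0.86151 + 21 = 24.69 N/mm
δ = F/k_eq = 391/24.69 = 15.836 mm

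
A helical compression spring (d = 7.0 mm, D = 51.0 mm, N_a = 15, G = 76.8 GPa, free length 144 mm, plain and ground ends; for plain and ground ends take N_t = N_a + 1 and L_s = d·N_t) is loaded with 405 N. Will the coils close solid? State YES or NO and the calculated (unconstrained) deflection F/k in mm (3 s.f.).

k = Gd⁴/(8D³N_a) = (76.8×10³)(7.0⁴)/(8·51.0³·15) = 11.584 N/mm
N_t = 16; L_s = 7.0·16 = 112 mm; δ_solid = L₀ − L_s = 144 − 112 = 32 mm
δ = F/k = 405/11.584 = 34.962 mm
δ ≥ δ_solid → spring goes solid

YES, δ = 35.0 mm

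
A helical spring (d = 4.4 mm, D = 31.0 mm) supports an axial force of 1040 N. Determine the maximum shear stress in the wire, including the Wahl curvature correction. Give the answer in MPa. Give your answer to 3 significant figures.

Spring index C = D/d = 31.0/4.4 = 7.0455
K_W = (4C−1)/(4C−4) + 0.615/C = 27.182/24.182 + 0.0873 = 1.2114
τ₀ = 8FD/(πd³) = 8·1040·31.0/(π·4.4³) = 257920/267.61 = 963.78 MPa
τ_max = K·τ₀ = 1.2114 × 963.78 = 1167.5 MPa

1170 MPa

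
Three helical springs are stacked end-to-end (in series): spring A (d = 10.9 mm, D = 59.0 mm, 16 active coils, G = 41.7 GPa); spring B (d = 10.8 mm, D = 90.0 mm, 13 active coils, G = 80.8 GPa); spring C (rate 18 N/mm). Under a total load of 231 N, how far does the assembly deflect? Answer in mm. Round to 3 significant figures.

39.1 mm

k_A = Gd⁴/(8D³N_a) = (41.7×10³)(10.9⁴)/(8·59.0³·16) = 22.391 N/mm
k_B = Gd⁴/(8D³N_a) = (80.8×10³)(10.8⁴)/(8·90.0³·13) = 14.499 N/mm
Series: 1/k_eq = 1/22.391 + 1/14.499 + 1/18 = 0.16919; k_eq = 5.9107 N/mm
δ = F/k_eq = 231/5.9107 = 39.082 mm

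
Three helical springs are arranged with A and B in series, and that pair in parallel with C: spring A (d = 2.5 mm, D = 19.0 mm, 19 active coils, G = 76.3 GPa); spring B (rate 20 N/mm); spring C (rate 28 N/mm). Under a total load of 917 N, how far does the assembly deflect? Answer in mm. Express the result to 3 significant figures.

30.1 mm

k_A = Gd⁴/(8D³N_a) = (76.3×10³)(2.5⁴)/(8·19.0³·19) = 2.8588 N/mm
Springs A,B series: k_AB = 1/(1/2.8588+1/20) = 2.5013 N/mm; parallel with C: k_eq = 2.5013+28 = 30.501 N/mm
δ = F/k_eq = 917/30.501 = 30.064 mm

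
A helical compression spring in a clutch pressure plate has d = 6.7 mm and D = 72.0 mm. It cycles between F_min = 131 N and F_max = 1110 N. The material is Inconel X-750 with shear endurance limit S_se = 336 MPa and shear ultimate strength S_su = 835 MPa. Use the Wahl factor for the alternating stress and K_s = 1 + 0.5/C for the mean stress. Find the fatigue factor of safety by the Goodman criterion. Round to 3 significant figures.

C = D/d = 72.0/6.7 = 10.7463; K_W = (4C−1)/(4C−4)+0.615/C = 1.1342; K_s = 1+0.5/C = 1.0465
F_a = (F_max−F_min)/2 = 489.5 N; F_m = (F_max+F_min)/2 = 620.5 N
τ_a = K_W·8F_aD/(πd³) = 1.1342 × 298.4 = 338.44 MPa
τ_m = K_s·8F_mD/(πd³) = 1.0465 × 378.26 = 395.86 MPa
Goodman: 1/n_f = τ_a/S_se + τ_m/S_su = 338.44/336 + 395.86/835 = 1.00727 + 0.47408 = 1.4813
n_f = 1/1.4813 = 0.6751

0.675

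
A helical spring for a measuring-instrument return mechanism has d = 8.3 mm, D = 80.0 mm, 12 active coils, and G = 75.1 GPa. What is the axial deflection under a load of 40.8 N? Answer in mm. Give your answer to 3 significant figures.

k = Gd⁴/(8D³N_a) = (75.1×10³)(8.3⁴)/(8·80.0³·12) = 7.2512 N/mm
δ = F/k = 40.8 / 7.2512 = 5.6266 mm

5.63 mm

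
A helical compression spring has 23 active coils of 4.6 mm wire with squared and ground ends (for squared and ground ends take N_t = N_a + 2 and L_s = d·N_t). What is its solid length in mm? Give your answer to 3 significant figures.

115 mm

squared and ground ends: N_t = N_a + 2 = 23 + 2 = 25
L_s = d·N_t = 4.6 × 25 = 115 mm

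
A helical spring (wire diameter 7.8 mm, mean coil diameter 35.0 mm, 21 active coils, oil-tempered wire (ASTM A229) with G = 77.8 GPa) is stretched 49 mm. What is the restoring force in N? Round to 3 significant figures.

1960 N

k = Gd⁴/(8D³N_a) = (77.8×10³)(7.8⁴)/(8·35.0³·21) = 39.98 N/mm
F = k·δ = 39.98 × 49 = 1959 N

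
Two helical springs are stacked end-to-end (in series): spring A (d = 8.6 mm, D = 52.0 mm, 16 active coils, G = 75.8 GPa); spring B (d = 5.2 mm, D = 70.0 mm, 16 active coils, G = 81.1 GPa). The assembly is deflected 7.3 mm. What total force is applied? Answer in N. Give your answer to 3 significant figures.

k_A = Gd⁴/(8D³N_a) = (75.8×10³)(8.6⁴)/(8·52.0³·16) = 23.038 N/mm
k_B = Gd⁴/(8D³N_a) = (81.1×10³)(5.2⁴)/(8·70.0³·16) = 1.3506 N/mm
Series: 1/k_eq = 1/23.038 + 1/1.3506 = 0.78381; k_eq = 1.2758 N/mm
F = k_eq·δ = 1.2758·7.3 = 9.3135 N

9.31 N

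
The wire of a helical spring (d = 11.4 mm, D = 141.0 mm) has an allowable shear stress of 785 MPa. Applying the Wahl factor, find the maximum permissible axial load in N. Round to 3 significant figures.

2900 N

C = D/d = 141.0/11.4 = 12.3684
K_W = (4C−1)/(4C−4) + 0.615/C = 48.474/45.474 + 0.0497 = 1.1157
τ_max = K·8FD/(πd³) → F_max = τ_allow·πd³/(8DK)
F_max = 785·π·11.4³/(8·141.0·1.1157) = 3.6537e+06/1258.5 = 2903.2 N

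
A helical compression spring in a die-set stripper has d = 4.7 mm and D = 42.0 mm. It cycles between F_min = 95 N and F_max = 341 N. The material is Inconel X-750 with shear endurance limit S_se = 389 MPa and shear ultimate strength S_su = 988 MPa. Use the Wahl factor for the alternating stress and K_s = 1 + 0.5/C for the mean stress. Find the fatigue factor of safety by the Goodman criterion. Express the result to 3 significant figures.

1.62

C = D/d = 42.0/4.7 = 8.9362; K_W = (4C−1)/(4C−4)+0.615/C = 1.1633; K_s = 1+0.5/C = 1.0560
F_a = (F_max−F_min)/2 = 123 N; F_m = (F_max+F_min)/2 = 218 N
τ_a = K_W·8F_aD/(πd³) = 1.1633 × 126.71 = 147.4 MPa
τ_m = K_s·8F_mD/(πd³) = 1.0560 × 224.57 = 237.14 MPa
Goodman: 1/n_f = τ_a/S_se + τ_m/S_su = 147.4/389 + 237.14/988 = 0.37892 + 0.24002 = 0.61894
n_f = 1/0.61894 = 1.616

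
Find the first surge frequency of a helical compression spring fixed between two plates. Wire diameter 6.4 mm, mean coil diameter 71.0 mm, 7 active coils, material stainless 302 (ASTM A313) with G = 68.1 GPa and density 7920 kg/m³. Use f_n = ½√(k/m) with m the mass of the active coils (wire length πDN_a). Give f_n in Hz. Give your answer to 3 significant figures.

k = Gd⁴/(8D³N_a) = (68.1×10³)(6.4⁴)/(8·71.0³·7) = 5.7004 N/mm = 5700.4 N/m
Wire length L = πDN_a = π·71.0·7 = 1561.4 mm
m = ρ·(πd²/4)·L = 7920 × 32.17×10⁻⁶ m² × 1.5614 m = 0.39782 kg
f_n = ½√(k/m) = 0.5·√(5700.4/0.39782) = 0.5·√(14329) = 59.852 Hz

59.9 Hz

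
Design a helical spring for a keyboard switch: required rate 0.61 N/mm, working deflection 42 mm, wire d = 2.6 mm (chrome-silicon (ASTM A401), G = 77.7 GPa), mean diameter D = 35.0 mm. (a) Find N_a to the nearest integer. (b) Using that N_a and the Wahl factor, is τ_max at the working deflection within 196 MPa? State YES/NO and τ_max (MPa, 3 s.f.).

(a) 17 coils; (b) YES, τ_max = 143 MPa

N_a = Gd⁴/(8D³k) = (77.7×10³)(2.6⁴)/(8·35.0³·0.61) = 16.97 → N_a = 17
Actual rate k = Gd⁴/(8D³·17) = 0.60894 N/mm
Working load F = kδ = 0.60894·42 = 25.575 N
C = 35.0/2.6 = 13.4615; K_W = (4C−1)/(4C−4)+0.615/C = 1.1059
τ_max = K_W·8FD/(πd³) = 1.1059·129.69 = 143.42 MPa
τ_max ≤ 196 MPa → acceptable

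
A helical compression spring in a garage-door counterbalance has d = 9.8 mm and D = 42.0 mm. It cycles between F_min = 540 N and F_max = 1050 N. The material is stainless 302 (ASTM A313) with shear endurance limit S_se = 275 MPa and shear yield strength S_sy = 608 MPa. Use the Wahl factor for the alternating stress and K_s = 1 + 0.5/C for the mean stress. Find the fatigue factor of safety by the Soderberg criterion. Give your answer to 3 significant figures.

3.22

C = D/d = 42.0/9.8 = 4.2857; K_W = (4C−1)/(4C−4)+0.615/C = 1.3718; K_s = 1+0.5/C = 1.1167
F_a = (F_max−F_min)/2 = 255 N; F_m = (F_max+F_min)/2 = 795 N
τ_a = K_W·8F_aD/(πd³) = 1.3718 × 28.977 = 39.749 MPa
τ_m = K_s·8F_mD/(πd³) = 1.1167 × 90.34 = 100.88 MPa
Soderberg: 1/n_f = τ_a/S_se + τ_m/S_sy = 39.749/275 + 100.88/608 = 0.14454 + 0.16592 = 0.31046
n_f = 1/0.31046 = 3.221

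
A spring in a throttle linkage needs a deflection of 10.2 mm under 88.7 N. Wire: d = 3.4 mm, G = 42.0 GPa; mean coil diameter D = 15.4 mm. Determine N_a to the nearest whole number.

Required rate k = F/δ = 88.7/10.2 = 8.6961 N/mm
N_a = Gd⁴/(8D³k) = (42.0×10³ × 3.4⁴)/(8 × 15.4³ × 8.6961)
    = 5.61261e+06 / 254083 = 22.09 → 22 coils

22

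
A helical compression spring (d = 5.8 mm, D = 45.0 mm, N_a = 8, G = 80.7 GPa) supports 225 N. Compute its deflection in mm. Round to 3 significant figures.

k = Gd⁴/(8D³N_a) = (80.7×10³)(5.8⁴)/(8·45.0³·8) = 15.659 N/mm
δ = F/k = 225 / 15.659 = 14.369 mm

14.4 mm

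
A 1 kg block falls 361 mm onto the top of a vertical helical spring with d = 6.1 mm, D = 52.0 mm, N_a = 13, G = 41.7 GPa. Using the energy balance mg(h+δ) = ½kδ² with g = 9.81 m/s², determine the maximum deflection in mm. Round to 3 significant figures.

k = Gd⁴/(8D³N_a) = (41.7×10³)(6.1⁴)/(8·52.0³·13) = 3.9483 N/mm
W = mg = 1 × 9.81 = 9.81 N
½kδ² − Wδ − Wh = 0 → δ = (W + √(W² + 2kWh))/k
δ = (9.81 + √(96.236 + 27965.2))/3.9483 = (9.81 + 167.52)/3.9483 = 44.912 mm

44.9 mm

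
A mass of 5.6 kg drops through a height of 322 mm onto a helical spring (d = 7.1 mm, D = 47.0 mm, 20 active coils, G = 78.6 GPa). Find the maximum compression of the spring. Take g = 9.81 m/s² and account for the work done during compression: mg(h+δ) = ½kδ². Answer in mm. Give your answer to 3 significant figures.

k = Gd⁴/(8D³N_a) = (78.6×10³)(7.1⁴)/(8·47.0³·20) = 12.024 N/mm
W = mg = 5.6 × 9.81 = 54.936 N
½kδ² − Wδ − Wh = 0 → δ = (W + √(W² + 2kWh))/k
δ = (54.936 + √(3018 + 425388))/12.024 = (54.936 + 654.53)/12.024 = 59.005 mm

59.0 mm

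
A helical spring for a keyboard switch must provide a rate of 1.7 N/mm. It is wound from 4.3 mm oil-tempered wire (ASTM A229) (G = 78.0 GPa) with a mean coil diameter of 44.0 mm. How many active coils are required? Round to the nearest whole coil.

N_a = Gd⁴/(8D³k) = (78.0×10³ × 4.3⁴)/(8 × 44.0³ × 1.7)
    = 2.66666e+07 / 1.1585e+06 = 23.02 → 23 coils

23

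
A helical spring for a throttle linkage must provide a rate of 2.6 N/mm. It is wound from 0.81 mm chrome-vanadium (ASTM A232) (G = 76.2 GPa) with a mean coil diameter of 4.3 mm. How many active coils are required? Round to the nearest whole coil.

20

N_a = Gd⁴/(8D³k) = (76.2×10³ × 0.81⁴)/(8 × 4.3³ × 2.6)
    = 32801.6 / 1653.75 = 19.83 → 20 coils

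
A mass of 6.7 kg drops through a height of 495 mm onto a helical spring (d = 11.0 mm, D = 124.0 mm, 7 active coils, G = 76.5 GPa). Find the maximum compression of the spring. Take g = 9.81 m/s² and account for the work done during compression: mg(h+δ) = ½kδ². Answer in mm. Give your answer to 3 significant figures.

85.3 mm

k = Gd⁴/(8D³N_a) = (76.5×10³)(11.0⁴)/(8·124.0³·7) = 10.49 N/mm
W = mg = 6.7 × 9.81 = 65.727 N
½kδ² − Wδ − Wh = 0 → δ = (W + √(W² + 2kWh))/k
δ = (65.727 + √(4320 + 682587))/10.49 = (65.727 + 828.8)/10.49 = 85.273 mm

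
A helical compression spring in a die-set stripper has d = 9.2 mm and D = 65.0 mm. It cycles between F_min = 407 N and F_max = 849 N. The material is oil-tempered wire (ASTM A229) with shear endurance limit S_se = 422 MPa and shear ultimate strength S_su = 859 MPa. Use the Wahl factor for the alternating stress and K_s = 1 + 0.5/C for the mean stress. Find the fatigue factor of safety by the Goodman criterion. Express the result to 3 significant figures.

3.32

C = D/d = 65.0/9.2 = 7.0652; K_W = (4C−1)/(4C−4)+0.615/C = 1.2107; K_s = 1+0.5/C = 1.0708
F_a = (F_max−F_min)/2 = 221 N; F_m = (F_max+F_min)/2 = 628 N
τ_a = K_W·8F_aD/(πd³) = 1.2107 × 46.977 = 56.875 MPa
τ_m = K_s·8F_mD/(πd³) = 1.0708 × 133.49 = 142.94 MPa
Goodman: 1/n_f = τ_a/S_se + τ_m/S_su = 56.875/422 + 142.94/859 = 0.13477 + 0.16640 = 0.30117
n_f = 1/0.30117 = 3.32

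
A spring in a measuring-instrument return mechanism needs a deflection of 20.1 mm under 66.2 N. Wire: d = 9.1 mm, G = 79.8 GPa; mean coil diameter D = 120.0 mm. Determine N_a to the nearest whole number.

12

Required rate k = F/δ = 66.2/20.1 = 3.2935 N/mm
N_a = Gd⁴/(8D³k) = (79.8×10³ × 9.1⁴)/(8 × 120.0³ × 3.2935)
    = 5.47228e+08 / 4.55298e+07 = 12.02 → 12 coils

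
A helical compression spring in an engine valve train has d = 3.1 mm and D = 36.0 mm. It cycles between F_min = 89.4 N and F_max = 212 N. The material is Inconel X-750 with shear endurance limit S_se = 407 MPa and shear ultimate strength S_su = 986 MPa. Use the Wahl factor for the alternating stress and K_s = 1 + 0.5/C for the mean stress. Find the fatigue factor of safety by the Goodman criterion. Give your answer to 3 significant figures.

C = D/d = 36.0/3.1 = 11.6129; K_W = (4C−1)/(4C−4)+0.615/C = 1.1236; K_s = 1+0.5/C = 1.0431
F_a = (F_max−F_min)/2 = 61.3 N; F_m = (F_max+F_min)/2 = 150.7 N
τ_a = K_W·8F_aD/(πd³) = 1.1236 × 188.63 = 211.95 MPa
τ_m = K_s·8F_mD/(πd³) = 1.0431 × 463.74 = 483.7 MPa
Goodman: 1/n_f = τ_a/S_se + τ_m/S_su = 211.95/407 + 483.7/986 = 0.52077 + 0.49057 = 1.0113
n_f = 1/1.0113 = 0.9888

0.989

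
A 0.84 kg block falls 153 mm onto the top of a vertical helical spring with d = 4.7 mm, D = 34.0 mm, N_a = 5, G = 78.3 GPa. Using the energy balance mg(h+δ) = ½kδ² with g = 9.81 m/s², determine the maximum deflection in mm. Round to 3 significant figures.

k = Gd⁴/(8D³N_a) = (78.3×10³)(4.7⁴)/(8·34.0³·5) = 24.303 N/mm
W = mg = 0.84 × 9.81 = 8.2404 N
½kδ² − Wδ − Wh = 0 → δ = (W + √(W² + 2kWh))/k
δ = (8.2404 + √(67.904 + 61281))/24.303 = (8.2404 + 247.69)/24.303 = 10.531 mm

10.5 mm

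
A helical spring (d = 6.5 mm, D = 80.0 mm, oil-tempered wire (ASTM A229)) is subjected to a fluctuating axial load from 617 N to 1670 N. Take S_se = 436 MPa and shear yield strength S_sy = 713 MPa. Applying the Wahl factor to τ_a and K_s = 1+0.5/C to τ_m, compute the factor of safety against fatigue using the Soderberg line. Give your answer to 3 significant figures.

C = D/d = 80.0/6.5 = 12.3077; K_W = (4C−1)/(4C−4)+0.615/C = 1.1163; K_s = 1+0.5/C = 1.0406
F_a = (F_max−F_min)/2 = 526.5 N; F_m = (F_max+F_min)/2 = 1143.5 N
τ_a = K_W·8F_aD/(πd³) = 1.1163 × 390.56 = 435.98 MPa
τ_m = K_s·8F_mD/(πd³) = 1.0406 × 848.25 = 882.71 MPa
Soderberg: 1/n_f = τ_a/S_se + τ_m/S_sy = 435.98/436 + 882.71/713 = 0.99996 + 1.23803 = 2.238
n_f = 1/2.238 = 0.4468

0.447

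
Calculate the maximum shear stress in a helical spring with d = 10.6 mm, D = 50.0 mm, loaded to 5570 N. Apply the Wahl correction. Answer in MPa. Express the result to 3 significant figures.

793 MPa

Spring index C = D/d = 50.0/10.6 = 4.7170
K_W = (4C−1)/(4C−4) + 0.615/C = 17.868/14.868 + 0.1304 = 1.3322
τ₀ = 8FD/(πd³) = 8·5570·50.0/(π·10.6³) = 2.228e+06/3741.7 = 595.45 MPa
τ_max = K·τ₀ = 1.3322 × 595.45 = 793.24 MPa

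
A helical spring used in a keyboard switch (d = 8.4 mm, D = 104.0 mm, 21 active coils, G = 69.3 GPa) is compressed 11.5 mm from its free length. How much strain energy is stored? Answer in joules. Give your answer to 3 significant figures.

k = Gd⁴/(8D³N_a) = (69.3×10³)(8.4⁴)/(8·104.0³·21) = 1.8257 N/mm
U = ½kδ² = 0.5 × 1.8257 × 11.5² = 120.73 N·mm = 0.12073 J

0.121 J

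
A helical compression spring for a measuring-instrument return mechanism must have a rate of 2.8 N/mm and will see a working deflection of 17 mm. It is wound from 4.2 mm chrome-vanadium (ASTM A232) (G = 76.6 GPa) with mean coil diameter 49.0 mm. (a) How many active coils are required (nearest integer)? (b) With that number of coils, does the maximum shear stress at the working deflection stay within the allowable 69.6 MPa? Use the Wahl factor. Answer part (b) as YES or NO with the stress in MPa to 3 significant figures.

N_a = Gd⁴/(8D³k) = (76.6×10³)(4.2⁴)/(8·49.0³·2.8) = 9.045 → N_a = 9
Actual rate k = Gd⁴/(8D³·9) = 2.8139 N/mm
Working load F = kδ = 2.8139·17 = 47.836 N
C = 49.0/4.2 = 11.6667; K_W = (4C−1)/(4C−4)+0.615/C = 1.1230
τ_max = K_W·8FD/(πd³) = 1.1230·80.564 = 90.476 MPa
τ_max > 69.6 MPa → exceeds allowable

(a) 9 coils; (b) NO, τ_max = 90.5 MPa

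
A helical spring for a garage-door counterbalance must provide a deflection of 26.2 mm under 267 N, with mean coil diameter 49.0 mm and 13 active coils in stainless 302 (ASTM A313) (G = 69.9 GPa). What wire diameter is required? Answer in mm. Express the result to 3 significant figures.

Required rate k = F/δ = 267/26.2 = 10.191 N/mm
d = (8D³N_a·k / G)^(1/4) = (8·49.0³·13·10.191 / (69.9×10³))^0.25
  = (1783.8)^0.25 = 6.4989 mm

6.50 mm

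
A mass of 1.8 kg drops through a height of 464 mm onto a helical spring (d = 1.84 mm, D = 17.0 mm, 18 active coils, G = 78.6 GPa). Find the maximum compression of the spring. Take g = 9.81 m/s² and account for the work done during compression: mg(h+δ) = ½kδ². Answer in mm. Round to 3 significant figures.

k = Gd⁴/(8D³N_a) = (78.6×10³)(1.84⁴)/(8·17.0³·18) = 1.2735 N/mm
W = mg = 1.8 × 9.81 = 17.658 N
½kδ² − Wδ − Wh = 0 → δ = (W + √(W² + 2kWh))/k
δ = (17.658 + √(311.8 + 20867.7))/1.2735 = (17.658 + 145.53)/1.2735 = 128.15 mm

128 mm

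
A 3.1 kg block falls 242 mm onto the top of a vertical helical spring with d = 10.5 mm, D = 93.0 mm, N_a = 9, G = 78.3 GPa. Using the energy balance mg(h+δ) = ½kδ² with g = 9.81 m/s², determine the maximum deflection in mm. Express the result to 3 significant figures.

k = Gd⁴/(8D³N_a) = (78.3×10³)(10.5⁴)/(8·93.0³·9) = 16.434 N/mm
W = mg = 3.1 × 9.81 = 30.411 N
½kδ² − Wδ − Wh = 0 → δ = (W + √(W² + 2kWh))/k
δ = (30.411 + √(924.83 + 241888))/16.434 = (30.411 + 492.76)/16.434 = 31.835 mm

31.8 mm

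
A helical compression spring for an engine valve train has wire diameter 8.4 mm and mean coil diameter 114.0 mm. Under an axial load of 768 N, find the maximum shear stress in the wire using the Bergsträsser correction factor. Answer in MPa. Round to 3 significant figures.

413 MPa

Spring index C = D/d = 114.0/8.4 = 13.5714
K_B = (4C+2)/(4C−3) = 56.286/51.286 = 1.0975
τ₀ = 8FD/(πd³) = 8·768·114.0/(π·8.4³) = 700416/1862 = 376.16 MPa
τ_max = K·τ₀ = 1.0975 × 376.16 = 412.83 MPa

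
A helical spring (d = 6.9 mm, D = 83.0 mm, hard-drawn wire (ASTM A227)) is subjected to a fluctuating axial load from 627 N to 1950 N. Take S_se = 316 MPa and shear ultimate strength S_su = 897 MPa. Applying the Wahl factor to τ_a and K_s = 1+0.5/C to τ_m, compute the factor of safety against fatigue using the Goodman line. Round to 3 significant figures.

C = D/d = 83.0/6.9 = 12.0290; K_W = (4C−1)/(4C−4)+0.615/C = 1.1191; K_s = 1+0.5/C = 1.0416
F_a = (F_max−F_min)/2 = 661.5 N; F_m = (F_max+F_min)/2 = 1288.5 N
τ_a = K_W·8F_aD/(πd³) = 1.1191 × 425.6 = 476.3 MPa
τ_m = K_s·8F_mD/(πd³) = 1.0416 × 829 = 863.46 MPa
Goodman: 1/n_f = τ_a/S_se + τ_m/S_su = 476.3/316 + 863.46/897 = 1.50728 + 0.96261 = 2.4699
n_f = 1/2.4699 = 0.4049

0.405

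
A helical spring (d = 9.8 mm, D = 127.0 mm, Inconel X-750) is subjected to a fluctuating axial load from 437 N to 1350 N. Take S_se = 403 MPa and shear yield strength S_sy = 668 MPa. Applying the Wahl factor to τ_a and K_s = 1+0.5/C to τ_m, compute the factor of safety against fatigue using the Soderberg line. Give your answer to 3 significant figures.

C = D/d = 127.0/9.8 = 12.9592; K_W = (4C−1)/(4C−4)+0.615/C = 1.1102; K_s = 1+0.5/C = 1.0386
F_a = (F_max−F_min)/2 = 456.5 N; F_m = (F_max+F_min)/2 = 893.5 N
τ_a = K_W·8F_aD/(πd³) = 1.1102 × 156.86 = 174.14 MPa
τ_m = K_s·8F_mD/(πd³) = 1.0386 × 307.02 = 318.86 MPa
Soderberg: 1/n_f = τ_a/S_se + τ_m/S_sy = 174.14/403 + 318.86/668 = 0.43211 + 0.47734 = 0.90944
n_f = 1/0.90944 = 1.1

1.10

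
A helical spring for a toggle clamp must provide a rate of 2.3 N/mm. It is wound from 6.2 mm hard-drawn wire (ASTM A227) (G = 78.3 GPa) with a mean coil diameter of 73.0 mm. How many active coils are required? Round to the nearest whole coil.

16

N_a = Gd⁴/(8D³k) = (78.3×10³ × 6.2⁴)/(8 × 73.0³ × 2.3)
    = 1.15699e+08 / 7.15791e+06 = 16.16 → 16 coils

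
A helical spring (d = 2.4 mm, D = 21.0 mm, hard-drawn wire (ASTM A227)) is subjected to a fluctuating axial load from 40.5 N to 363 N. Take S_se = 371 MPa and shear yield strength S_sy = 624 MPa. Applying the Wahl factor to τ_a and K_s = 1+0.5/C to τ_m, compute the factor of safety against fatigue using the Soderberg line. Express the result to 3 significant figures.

C = D/d = 21.0/2.4 = 8.7500; K_W = (4C−1)/(4C−4)+0.615/C = 1.1671; K_s = 1+0.5/C = 1.0571
F_a = (F_max−F_min)/2 = 161.25 N; F_m = (F_max+F_min)/2 = 201.75 N
τ_a = K_W·8F_aD/(πd³) = 1.1671 × 623.77 = 727.98 MPa
τ_m = K_s·8F_mD/(πd³) = 1.0571 × 780.44 = 825.04 MPa
Soderberg: 1/n_f = τ_a/S_se + τ_m/S_sy = 727.98/371 + 825.04/624 = 1.96221 + 1.32217 = 3.2844
n_f = 1/3.2844 = 0.3045

0.304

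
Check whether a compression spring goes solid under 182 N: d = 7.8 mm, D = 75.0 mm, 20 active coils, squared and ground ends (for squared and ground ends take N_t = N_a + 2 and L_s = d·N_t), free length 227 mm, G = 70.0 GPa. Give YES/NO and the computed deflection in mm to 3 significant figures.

k = Gd⁴/(8D³N_a) = (70.0×10³)(7.8⁴)/(8·75.0³·20) = 3.8386 N/mm
N_t = 22; L_s = 7.8·22 = 171.6 mm; δ_solid = L₀ − L_s = 227 − 171.6 = 55.4 mm
δ = F/k = 182/3.8386 = 47.413 mm
δ < δ_solid → spring does not go solid

NO, δ = 47.4 mm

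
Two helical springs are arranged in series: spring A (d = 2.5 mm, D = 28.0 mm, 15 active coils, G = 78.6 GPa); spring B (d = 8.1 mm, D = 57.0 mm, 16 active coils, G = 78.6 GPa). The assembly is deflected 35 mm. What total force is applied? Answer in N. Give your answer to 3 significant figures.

37.7 N

k_A = Gd⁴/(8D³N_a) = (78.6×10³)(2.5⁴)/(8·28.0³·15) = 1.1655 N/mm
k_B = Gd⁴/(8D³N_a) = (78.6×10³)(8.1⁴)/(8·57.0³·16) = 14.273 N/mm
Series: 1/k_eq = 1/1.1655 + 1/14.273 = 0.92803; k_eq = 1.0775 N/mm
F = k_eq·δ = 1.0775·35 = 37.714 N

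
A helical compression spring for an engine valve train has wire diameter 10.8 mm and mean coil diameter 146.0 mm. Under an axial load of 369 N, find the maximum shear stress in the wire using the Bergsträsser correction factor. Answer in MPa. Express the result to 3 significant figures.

Spring index C = D/d = 146.0/10.8 = 13.5185
K_B = (4C+2)/(4C−3) = 56.074/51.074 = 1.0979
τ₀ = 8FD/(πd³) = 8·369·146.0/(π·10.8³) = 430992/3957.5 = 108.91 MPa
τ_max = K·τ₀ = 1.0979 × 108.91 = 119.57 MPa

120 MPa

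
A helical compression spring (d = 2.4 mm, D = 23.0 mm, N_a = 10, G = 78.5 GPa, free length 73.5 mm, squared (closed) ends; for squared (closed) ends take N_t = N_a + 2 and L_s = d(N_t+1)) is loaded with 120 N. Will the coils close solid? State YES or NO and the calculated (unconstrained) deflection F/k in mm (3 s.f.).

YES, δ = 44.8 mm

k = Gd⁴/(8D³N_a) = (78.5×10³)(2.4⁴)/(8·23.0³·10) = 2.6757 N/mm
N_t = 12; L_s = 2.4·13 = 31.2 mm; δ_solid = L₀ − L_s = 73.5 − 31.2 = 42.3 mm
δ = F/k = 120/2.6757 = 44.848 mm
δ ≥ δ_solid → spring goes solid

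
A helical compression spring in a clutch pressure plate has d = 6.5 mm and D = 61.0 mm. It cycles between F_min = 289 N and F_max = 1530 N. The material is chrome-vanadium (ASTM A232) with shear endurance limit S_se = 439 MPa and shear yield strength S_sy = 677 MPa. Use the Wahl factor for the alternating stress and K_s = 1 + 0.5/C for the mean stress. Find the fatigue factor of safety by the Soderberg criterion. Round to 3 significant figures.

C = D/d = 61.0/6.5 = 9.3846; K_W = (4C−1)/(4C−4)+0.615/C = 1.1550; K_s = 1+0.5/C = 1.0533
F_a = (F_max−F_min)/2 = 620.5 N; F_m = (F_max+F_min)/2 = 909.5 N
τ_a = K_W·8F_aD/(πd³) = 1.1550 × 350.97 = 405.37 MPa
τ_m = K_s·8F_mD/(πd³) = 1.0533 × 514.44 = 541.85 MPa
Soderberg: 1/n_f = τ_a/S_se + τ_m/S_sy = 405.37/439 + 541.85/677 = 0.92338 + 0.80036 = 1.7237
n_f = 1/1.7237 = 0.5801

0.580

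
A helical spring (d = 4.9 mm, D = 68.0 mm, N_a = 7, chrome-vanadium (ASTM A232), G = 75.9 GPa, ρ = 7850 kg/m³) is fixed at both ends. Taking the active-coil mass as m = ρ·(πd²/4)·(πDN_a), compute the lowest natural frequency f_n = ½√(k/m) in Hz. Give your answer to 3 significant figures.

k = Gd⁴/(8D³N_a) = (75.9×10³)(4.9⁴)/(8·68.0³·7) = 2.4849 N/mm = 2484.9 N/m
Wire length L = πDN_a = π·68.0·7 = 1495.4 mm
m = ρ·(πd²/4)·L = 7850 × 18.857×10⁻⁶ m² × 1.4954 m = 0.22136 kg
f_n = ½√(k/m) = 0.5·√(2484.9/0.22136) = 0.5·√(11225) = 52.975 Hz

53.0 Hz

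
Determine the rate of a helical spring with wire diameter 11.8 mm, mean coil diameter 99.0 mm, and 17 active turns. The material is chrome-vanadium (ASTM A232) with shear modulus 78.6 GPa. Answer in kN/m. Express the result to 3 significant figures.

11.5 kN/m

k = Gd⁴/(8D³N_a) = (78.6×10³ × 11.8⁴) / (8 × 99.0³ × 17)
  = 1.52388e+09 / 1.31961e+08 = 11.548 N/mm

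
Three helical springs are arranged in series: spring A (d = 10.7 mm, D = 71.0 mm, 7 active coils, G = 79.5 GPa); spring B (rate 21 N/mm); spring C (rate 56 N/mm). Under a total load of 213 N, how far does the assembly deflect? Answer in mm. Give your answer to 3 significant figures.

18.0 mm

k_A = Gd⁴/(8D³N_a) = (79.5×10³)(10.7⁴)/(8·71.0³·7) = 51.992 N/mm
Series: 1/k_eq = 1/51.992 + 1/21 + 1/56 = 0.08471; k_eq = 11.805 N/mm
δ = F/k_eq = 213/11.805 = 18.043 mm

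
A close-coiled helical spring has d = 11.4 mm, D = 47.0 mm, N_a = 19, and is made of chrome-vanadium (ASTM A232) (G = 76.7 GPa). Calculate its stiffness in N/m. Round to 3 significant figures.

k = Gd⁴/(8D³N_a) = (76.7×10³ × 11.4⁴) / (8 × 47.0³ × 19)
  = 1.29543e+09 / 1.57811e+07 = 82.088 N/mm = 82088 N/m

82100 N/m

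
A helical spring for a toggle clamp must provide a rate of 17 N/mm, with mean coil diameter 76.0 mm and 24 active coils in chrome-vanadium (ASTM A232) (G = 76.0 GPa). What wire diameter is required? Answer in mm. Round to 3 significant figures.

d = (8D³N_a·k / G)^(1/4) = (8·76.0³·24·17 / (76.0×10³))^0.25
  = (18853)^0.25 = 11.7178 mm

11.7 mm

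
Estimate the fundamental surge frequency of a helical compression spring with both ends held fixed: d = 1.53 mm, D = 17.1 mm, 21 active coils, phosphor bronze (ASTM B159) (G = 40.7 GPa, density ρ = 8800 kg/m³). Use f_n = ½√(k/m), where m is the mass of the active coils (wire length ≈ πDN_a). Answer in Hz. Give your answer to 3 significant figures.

k = Gd⁴/(8D³N_a) = (40.7×10³)(1.53⁴)/(8·17.1³·21) = 0.2655 N/mm = 265.5 N/m
Wire length L = πDN_a = π·17.1·21 = 1128.1 mm
m = ρ·(πd²/4)·L = 8800 × 1.8385×10⁻⁶ m² × 1.1281 m = 0.018252 kg
f_n = ½√(k/m) = 0.5·√(265.5/0.018252) = 0.5·√(14546) = 60.303 Hz

60.3 Hz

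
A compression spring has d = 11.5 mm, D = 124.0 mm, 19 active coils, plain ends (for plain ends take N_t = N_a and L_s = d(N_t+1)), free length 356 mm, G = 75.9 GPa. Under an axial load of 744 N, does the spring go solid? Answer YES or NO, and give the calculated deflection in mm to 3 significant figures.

YES, δ = 162 mm

k = Gd⁴/(8D³N_a) = (75.9×10³)(11.5⁴)/(8·124.0³·19) = 4.5806 N/mm
N_t = 19; L_s = 11.5·20 = 230 mm; δ_solid = L₀ − L_s = 356 − 230 = 126 mm
δ = F/k = 744/4.5806 = 162.42 mm
δ ≥ δ_solid → spring goes solid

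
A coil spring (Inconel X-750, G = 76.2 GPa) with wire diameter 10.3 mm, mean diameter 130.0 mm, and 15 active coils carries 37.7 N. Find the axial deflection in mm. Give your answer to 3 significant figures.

k = Gd⁴/(8D³N_a) = (76.2×10³)(10.3⁴)/(8·130.0³·15) = 3.2531 N/mm
δ = F/k = 37.7 / 3.2531 = 11.589 mm

11.6 mm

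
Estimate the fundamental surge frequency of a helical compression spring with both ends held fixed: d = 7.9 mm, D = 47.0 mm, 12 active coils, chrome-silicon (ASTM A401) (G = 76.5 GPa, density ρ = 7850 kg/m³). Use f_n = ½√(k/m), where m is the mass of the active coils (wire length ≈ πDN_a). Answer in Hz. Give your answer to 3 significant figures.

k = Gd⁴/(8D³N_a) = (76.5×10³)(7.9⁴)/(8·47.0³·12) = 29.895 N/mm = 29895 N/m
Wire length L = πDN_a = π·47.0·12 = 1771.9 mm
m = ρ·(πd²/4)·L = 7850 × 49.017×10⁻⁶ m² × 1.7719 m = 0.68178 kg
f_n = ½√(k/m) = 0.5·√(29895/0.68178) = 0.5·√(43849) = 104.7 Hz

105 Hz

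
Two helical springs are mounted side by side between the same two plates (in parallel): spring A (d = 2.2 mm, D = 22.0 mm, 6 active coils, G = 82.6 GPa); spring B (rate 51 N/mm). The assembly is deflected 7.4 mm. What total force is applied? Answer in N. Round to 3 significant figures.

405 N

k_A = Gd⁴/(8D³N_a) = (82.6×10³)(2.2⁴)/(8·22.0³·6) = 3.7858 N/mm
Parallel: k_eq = 3.7858 + 51 = 54.786 N/mm
F = k_eq·δ = 54.786·7.4 = 405.42 N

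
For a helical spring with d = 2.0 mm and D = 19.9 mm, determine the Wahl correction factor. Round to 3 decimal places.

C = D/d = 19.9/2.0 = 9.9500
K_W = (4C−1)/(4C−4) + 0.615/C = 38.800/35.800 + 0.0618 = 1.1456

1.146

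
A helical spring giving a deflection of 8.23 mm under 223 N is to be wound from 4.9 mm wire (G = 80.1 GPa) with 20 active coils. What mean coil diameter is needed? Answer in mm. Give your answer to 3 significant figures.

Required rate k = F/δ = 223/8.23 = 27.096 N/mm
D = (Gd⁴/(8N_a·k))^(1/3) = (80.1×10³·4.9⁴/(8·20·27.096))^(1/3)
  = (10651)^(1/3) = 22.0021 mm

22.0 mm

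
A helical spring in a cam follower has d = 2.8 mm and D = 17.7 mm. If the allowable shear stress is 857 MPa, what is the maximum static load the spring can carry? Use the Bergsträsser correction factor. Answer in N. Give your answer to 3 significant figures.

C = D/d = 17.7/2.8 = 6.3214
K_B = (4C+2)/(4C−3) = 27.286/22.286 = 1.2244
τ_max = K·8FD/(πd³) → F_max = τ_allow·πd³/(8DK)
F_max = 857·π·2.8³/(8·17.7·1.2244) = 59102/173.37 = 340.9 N

341 N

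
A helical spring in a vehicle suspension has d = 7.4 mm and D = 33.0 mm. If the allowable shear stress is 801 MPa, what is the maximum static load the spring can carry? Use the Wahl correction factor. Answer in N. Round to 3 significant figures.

2850 N

C = D/d = 33.0/7.4 = 4.4595
K_W = (4C−1)/(4C−4) + 0.615/C = 16.838/13.838 + 0.1379 = 1.3547
τ_max = K·8FD/(πd³) → F_max = τ_allow·πd³/(8DK)
F_max = 801·π·7.4³/(8·33.0·1.3547) = 1.0197e+06/357.64 = 2851.2 N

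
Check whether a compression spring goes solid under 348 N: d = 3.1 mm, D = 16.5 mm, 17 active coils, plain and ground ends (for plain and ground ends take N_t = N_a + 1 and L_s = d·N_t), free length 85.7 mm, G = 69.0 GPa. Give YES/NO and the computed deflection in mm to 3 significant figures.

YES, δ = 33.4 mm

k = Gd⁴/(8D³N_a) = (69.0×10³)(3.1⁴)/(8·16.5³·17) = 10.43 N/mm
N_t = 18; L_s = 3.1·18 = 55.8 mm; δ_solid = L₀ − L_s = 85.7 − 55.8 = 29.9 mm
δ = F/k = 348/10.43 = 33.364 mm
δ ≥ δ_solid → spring goes solid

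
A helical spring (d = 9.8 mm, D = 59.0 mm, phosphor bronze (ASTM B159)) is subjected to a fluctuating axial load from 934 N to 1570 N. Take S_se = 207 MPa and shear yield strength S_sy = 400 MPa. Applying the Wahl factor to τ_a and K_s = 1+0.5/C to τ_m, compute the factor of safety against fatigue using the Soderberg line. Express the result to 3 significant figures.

1.18

C = D/d = 59.0/9.8 = 6.0204; K_W = (4C−1)/(4C−4)+0.615/C = 1.2515; K_s = 1+0.5/C = 1.0831
F_a = (F_max−F_min)/2 = 318 N; F_m = (F_max+F_min)/2 = 1252 N
τ_a = K_W·8F_aD/(πd³) = 1.2515 × 50.762 = 63.531 MPa
τ_m = K_s·8F_mD/(πd³) = 1.0831 × 199.86 = 216.45 MPa
Soderberg: 1/n_f = τ_a/S_se + τ_m/S_sy = 63.531/207 + 216.45/400 = 0.30691 + 0.54114 = 0.84805
n_f = 1/0.84805 = 1.179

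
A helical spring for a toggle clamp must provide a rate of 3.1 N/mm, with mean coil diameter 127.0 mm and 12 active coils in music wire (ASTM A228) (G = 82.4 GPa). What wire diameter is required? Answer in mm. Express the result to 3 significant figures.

9.27 mm

d = (8D³N_a·k / G)^(1/4) = (8·127.0³·12·3.1 / (82.4×10³))^0.25
  = (7398)^0.25 = 9.2743 mm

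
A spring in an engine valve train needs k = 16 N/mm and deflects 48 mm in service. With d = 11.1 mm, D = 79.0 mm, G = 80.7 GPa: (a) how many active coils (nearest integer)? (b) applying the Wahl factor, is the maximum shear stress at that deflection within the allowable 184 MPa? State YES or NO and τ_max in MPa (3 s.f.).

N_a = Gd⁴/(8D³k) = (80.7×10³)(11.1⁴)/(8·79.0³·16) = 19.41 → N_a = 19
Actual rate k = Gd⁴/(8D³·19) = 16.347 N/mm
Working load F = kδ = 16.347·48 = 784.66 N
C = 79.0/11.1 = 7.1171; K_W = (4C−1)/(4C−4)+0.615/C = 1.2090
τ_max = K_W·8FD/(πd³) = 1.2090·115.42 = 139.54 MPa
τ_max ≤ 184 MPa → acceptable

(a) 19 coils; (b) YES, τ_max = 140 MPa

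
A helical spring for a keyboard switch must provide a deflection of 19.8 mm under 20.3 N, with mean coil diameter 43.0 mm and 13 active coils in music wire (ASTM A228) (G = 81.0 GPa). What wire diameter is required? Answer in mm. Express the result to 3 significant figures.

3.20 mm

Required rate k = F/δ = 20.3/19.8 = 1.0253 N/mm
d = (8D³N_a·k / G)^(1/4) = (8·43.0³·13·1.0253 / (81.0×10³))^0.25
  = (104.66)^0.25 = 3.1985 mm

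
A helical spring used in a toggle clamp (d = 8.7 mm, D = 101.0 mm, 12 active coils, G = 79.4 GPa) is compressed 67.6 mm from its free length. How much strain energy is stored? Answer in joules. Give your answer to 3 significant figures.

10.5 J

k = Gd⁴/(8D³N_a) = (79.4×10³)(8.7⁴)/(8·101.0³·12) = 4.599 N/mm
U = ½kδ² = 0.5 × 4.599 × 67.6² = 10508 N·mm = 10.508 J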